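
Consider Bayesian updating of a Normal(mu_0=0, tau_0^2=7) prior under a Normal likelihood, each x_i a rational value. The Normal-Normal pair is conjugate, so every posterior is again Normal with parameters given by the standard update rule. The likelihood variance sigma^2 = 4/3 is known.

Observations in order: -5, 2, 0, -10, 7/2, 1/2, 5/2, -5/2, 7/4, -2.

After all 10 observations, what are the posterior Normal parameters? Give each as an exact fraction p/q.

mu_0=-777/856, tau_0^2=14/107

obs 1: x=-5 → posterior Normal(-21/5, 28/25)
obs 2: x=2 → posterior Normal(-63/46, 14/23)
obs 3: x=0 → posterior Normal(-63/67, 28/67)
obs 4: x=-10 → posterior Normal(-273/88, 7/22)
obs 5: x=7/2 → posterior Normal(-399/218, 28/109)
obs 6: x=1/2 → posterior Normal(-189/130, 14/65)
obs 7: x=5/2 → posterior Normal(-273/302, 28/151)
obs 8: x=-5/2 → posterior Normal(-189/172, 7/43)
obs 9: x=7/4 → posterior Normal(-609/772, 28/193)
obs 10: x=-2 → posterior Normal(-777/856, 14/107)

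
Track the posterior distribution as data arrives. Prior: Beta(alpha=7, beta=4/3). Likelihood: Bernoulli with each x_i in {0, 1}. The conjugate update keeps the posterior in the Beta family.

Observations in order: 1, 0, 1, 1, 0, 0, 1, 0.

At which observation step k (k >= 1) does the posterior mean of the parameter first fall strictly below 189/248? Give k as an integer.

k = 5

obs 1: x=1 → posterior Beta(8, 4/3)
obs 2: x=0 → posterior Beta(8, 7/3)
obs 3: x=1 → posterior Beta(9, 7/3)
obs 4: x=1 → posterior Beta(10, 7/3)
obs 5: x=0 → posterior Beta(10, 10/3)
obs 6: x=0 → posterior Beta(10, 13/3)
obs 7: x=1 → posterior Beta(11, 13/3)
obs 8: x=0 → posterior Beta(11, 16/3)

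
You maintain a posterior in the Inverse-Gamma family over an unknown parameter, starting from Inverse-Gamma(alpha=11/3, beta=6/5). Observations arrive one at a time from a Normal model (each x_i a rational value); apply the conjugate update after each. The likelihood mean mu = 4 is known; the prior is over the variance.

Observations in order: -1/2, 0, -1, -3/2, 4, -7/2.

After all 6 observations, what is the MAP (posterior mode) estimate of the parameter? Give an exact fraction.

9009/920

obs 1: x=-1/2 → posterior Inverse-Gamma(25/6, 453/40)
obs 2: x=0 → posterior Inverse-Gamma(14/3, 773/40)
obs 3: x=-1 → posterior Inverse-Gamma(31/6, 1273/40)
obs 4: x=-3/2 → posterior Inverse-Gamma(17/3, 939/20)
obs 5: x=4 → posterior Inverse-Gamma(37/6, 939/20)
obs 6: x=-7/2 → posterior Inverse-Gamma(20/3, 3003/40)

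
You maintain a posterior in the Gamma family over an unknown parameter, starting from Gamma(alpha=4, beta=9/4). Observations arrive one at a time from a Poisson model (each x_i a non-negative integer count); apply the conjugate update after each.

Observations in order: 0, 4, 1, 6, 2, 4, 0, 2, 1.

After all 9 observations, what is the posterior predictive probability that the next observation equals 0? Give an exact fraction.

4754450504593402735195219516754150390625/36703368217294125441230211032033660188801

obs 1: x=0 → posterior Gamma(4, 13/4)
obs 2: x=4 → posterior Gamma(8, 17/4)
obs 3: x=1 → posterior Gamma(9, 21/4)
obs 4: x=6 → posterior Gamma(15, 25/4)
obs 5: x=2 → posterior Gamma(17, 29/4)
obs 6: x=4 → posterior Gamma(21, 33/4)
obs 7: x=0 → posterior Gamma(21, 37/4)
obs 8: x=2 → posterior Gamma(23, 41/4)
obs 9: x=1 → posterior Gamma(24, 45/4)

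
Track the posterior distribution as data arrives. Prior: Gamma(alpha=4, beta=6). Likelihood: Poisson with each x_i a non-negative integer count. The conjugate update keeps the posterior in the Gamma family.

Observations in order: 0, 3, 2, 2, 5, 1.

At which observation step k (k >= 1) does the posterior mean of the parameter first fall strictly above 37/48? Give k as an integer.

k = 2

obs 1: x=0 → posterior Gamma(4, 7)
obs 2: x=3 → posterior Gamma(7, 8)
obs 3: x=2 → posterior Gamma(9, 9)
obs 4: x=2 → posterior Gamma(11, 10)
obs 5: x=5 → posterior Gamma(16, 11)
obs 6: x=1 → posterior Gamma(17, 12)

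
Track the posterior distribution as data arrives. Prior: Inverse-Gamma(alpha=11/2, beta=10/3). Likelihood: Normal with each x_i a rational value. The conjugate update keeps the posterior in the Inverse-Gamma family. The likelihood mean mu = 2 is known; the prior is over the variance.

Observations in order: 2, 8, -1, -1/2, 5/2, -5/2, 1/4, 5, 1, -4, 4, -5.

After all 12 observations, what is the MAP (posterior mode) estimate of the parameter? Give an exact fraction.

obs 1: x=2 → posterior Inverse-Gamma(6, 10/3)
obs 2: x=8 → posterior Inverse-Gamma(13/2, 64/3)
obs 3: x=-1 → posterior Inverse-Gamma(7, 155/6)
obs 4: x=-1/2 → posterior Inverse-Gamma(15/2, 695/24)
obs 5: x=5/2 → posterior Inverse-Gamma(8, 349/12)
obs 6: x=-5/2 → posterior Inverse-Gamma(17/2, 941/24)
obs 7: x=1/4 → posterior Inverse-Gamma(9, 3911/96)
obs 8: x=5 → posterior Inverse-Gamma(19/2, 4343/96)
obs 9: x=1 → posterior Inverse-Gamma(10, 4391/96)
obs 10: x=-4 → posterior Inverse-Gamma(21/2, 6119/96)
obs 11: x=4 → posterior Inverse-Gamma(11, 6311/96)
obs 12: x=-5 → posterior Inverse-Gamma(23/2, 8663/96)

8663/1200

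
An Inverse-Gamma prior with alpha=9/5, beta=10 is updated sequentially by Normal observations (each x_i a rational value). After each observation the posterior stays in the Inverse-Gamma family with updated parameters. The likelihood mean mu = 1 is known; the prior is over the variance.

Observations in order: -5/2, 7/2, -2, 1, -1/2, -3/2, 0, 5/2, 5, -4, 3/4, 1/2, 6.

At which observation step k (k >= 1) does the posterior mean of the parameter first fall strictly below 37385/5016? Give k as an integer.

obs 1: x=-5/2 → posterior Inverse-Gamma(23/10, 129/8)
obs 2: x=7/2 → posterior Inverse-Gamma(14/5, 77/4)
obs 3: x=-2 → posterior Inverse-Gamma(33/10, 95/4)
obs 4: x=1 → posterior Inverse-Gamma(19/5, 95/4)
obs 5: x=-1/2 → posterior Inverse-Gamma(43/10, 199/8)
obs 6: x=-3/2 → posterior Inverse-Gamma(24/5, 28)
obs 7: x=0 → posterior Inverse-Gamma(53/10, 57/2)
obs 8: x=5/2 → posterior Inverse-Gamma(29/5, 237/8)
obs 9: x=5 → posterior Inverse-Gamma(63/10, 301/8)
obs 10: x=-4 → posterior Inverse-Gamma(34/5, 401/8)
obs 11: x=3/4 → posterior Inverse-Gamma(73/10, 1605/32)
obs 12: x=1/2 → posterior Inverse-Gamma(39/5, 1609/32)
obs 13: x=6 → posterior Inverse-Gamma(83/10, 2009/32)

k = 6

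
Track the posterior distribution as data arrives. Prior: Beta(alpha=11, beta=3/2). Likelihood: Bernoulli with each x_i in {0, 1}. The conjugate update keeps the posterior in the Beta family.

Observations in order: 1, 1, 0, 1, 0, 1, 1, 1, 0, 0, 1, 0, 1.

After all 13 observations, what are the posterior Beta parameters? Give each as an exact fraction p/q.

obs 1: x=1 → posterior Beta(12, 3/2)
obs 2: x=1 → posterior Beta(13, 3/2)
obs 3: x=0 → posterior Beta(13, 5/2)
obs 4: x=1 → posterior Beta(14, 5/2)
obs 5: x=0 → posterior Beta(14, 7/2)
obs 6: x=1 → posterior Beta(15, 7/2)
obs 7: x=1 → posterior Beta(16, 7/2)
obs 8: x=1 → posterior Beta(17, 7/2)
obs 9: x=0 → posterior Beta(17, 9/2)
obs 10: x=0 → posterior Beta(17, 11/2)
obs 11: x=1 → posterior Beta(18, 11/2)
obs 12: x=0 → posterior Beta(18, 13/2)
obs 13: x=1 → posterior Beta(19, 13/2)

alpha=19, beta=13/2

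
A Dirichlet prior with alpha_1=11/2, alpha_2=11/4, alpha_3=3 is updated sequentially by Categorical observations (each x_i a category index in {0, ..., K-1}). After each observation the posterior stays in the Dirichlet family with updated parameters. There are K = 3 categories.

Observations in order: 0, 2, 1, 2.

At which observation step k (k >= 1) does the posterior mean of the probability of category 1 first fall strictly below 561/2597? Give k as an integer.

k = 2

obs 1: x=0 → posterior Dirichlet(13/2, 11/4, 3)
obs 2: x=2 → posterior Dirichlet(13/2, 11/4, 4)
obs 3: x=1 → posterior Dirichlet(13/2, 15/4, 4)
obs 4: x=2 → posterior Dirichlet(13/2, 15/4, 5)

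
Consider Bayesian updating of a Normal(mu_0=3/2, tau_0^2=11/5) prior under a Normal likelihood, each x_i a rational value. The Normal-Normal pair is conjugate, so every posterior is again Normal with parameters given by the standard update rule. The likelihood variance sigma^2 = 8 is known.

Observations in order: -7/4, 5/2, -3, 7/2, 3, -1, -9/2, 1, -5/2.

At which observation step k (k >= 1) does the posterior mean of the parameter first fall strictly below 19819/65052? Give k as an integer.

obs 1: x=-7/4 → posterior Normal(163/204, 88/51)
obs 2: x=5/2 → posterior Normal(273/248, 44/31)
obs 3: x=-3 → posterior Normal(141/292, 88/73)
obs 4: x=7/2 → posterior Normal(295/336, 22/21)
obs 5: x=3 → posterior Normal(427/380, 88/95)
obs 6: x=-1 → posterior Normal(383/424, 44/53)
obs 7: x=-9/2 → posterior Normal(185/468, 88/117)
obs 8: x=1 → posterior Normal(229/512, 11/16)
obs 9: x=-5/2 → posterior Normal(119/556, 88/139)

k = 9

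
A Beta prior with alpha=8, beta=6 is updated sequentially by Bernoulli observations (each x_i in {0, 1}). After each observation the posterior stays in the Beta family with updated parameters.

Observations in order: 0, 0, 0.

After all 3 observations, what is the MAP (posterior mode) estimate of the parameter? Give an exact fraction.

obs 1: x=0 → posterior Beta(8, 7)
obs 2: x=0 → posterior Beta(8, 8)
obs 3: x=0 → posterior Beta(8, 9)

7/15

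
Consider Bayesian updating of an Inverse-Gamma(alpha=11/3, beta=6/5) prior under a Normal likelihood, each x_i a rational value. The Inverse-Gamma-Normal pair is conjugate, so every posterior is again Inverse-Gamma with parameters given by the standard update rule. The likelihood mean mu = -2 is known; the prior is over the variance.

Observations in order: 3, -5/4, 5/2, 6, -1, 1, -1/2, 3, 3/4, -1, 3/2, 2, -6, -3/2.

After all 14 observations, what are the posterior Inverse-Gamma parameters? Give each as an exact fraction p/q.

obs 1: x=3 → posterior Inverse-Gamma(25/6, 137/10)
obs 2: x=-5/4 → posterior Inverse-Gamma(14/3, 2237/160)
obs 3: x=5/2 → posterior Inverse-Gamma(31/6, 3857/160)
obs 4: x=6 → posterior Inverse-Gamma(17/3, 8977/160)
obs 5: x=-1 → posterior Inverse-Gamma(37/6, 9057/160)
obs 6: x=1 → posterior Inverse-Gamma(20/3, 9777/160)
obs 7: x=-1/2 → posterior Inverse-Gamma(43/6, 9957/160)
obs 8: x=3 → posterior Inverse-Gamma(23/3, 11957/160)
obs 9: x=3/4 → posterior Inverse-Gamma(49/6, 6281/80)
obs 10: x=-1 → posterior Inverse-Gamma(26/3, 6321/80)
obs 11: x=3/2 → posterior Inverse-Gamma(55/6, 6811/80)
obs 12: x=2 → posterior Inverse-Gamma(29/3, 7451/80)
obs 13: x=-6 → posterior Inverse-Gamma(61/6, 8091/80)
obs 14: x=-3/2 → posterior Inverse-Gamma(32/3, 8101/80)

alpha=32/3, beta=8101/80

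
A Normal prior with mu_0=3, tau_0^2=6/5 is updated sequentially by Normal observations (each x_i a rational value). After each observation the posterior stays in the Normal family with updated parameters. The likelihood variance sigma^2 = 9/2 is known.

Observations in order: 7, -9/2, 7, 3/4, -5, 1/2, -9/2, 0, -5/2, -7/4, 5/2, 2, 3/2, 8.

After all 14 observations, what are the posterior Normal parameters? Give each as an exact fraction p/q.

obs 1: x=7 → posterior Normal(73/19, 18/19)
obs 2: x=-9/2 → posterior Normal(55/23, 18/23)
obs 3: x=7 → posterior Normal(83/27, 2/3)
obs 4: x=3/4 → posterior Normal(86/31, 18/31)
obs 5: x=-5 → posterior Normal(66/35, 18/35)
obs 6: x=1/2 → posterior Normal(68/39, 6/13)
obs 7: x=-9/2 → posterior Normal(50/43, 18/43)
obs 8: x=0 → posterior Normal(50/47, 18/47)
obs 9: x=-5/2 → posterior Normal(40/51, 6/17)
obs 10: x=-7/4 → posterior Normal(3/5, 18/55)
obs 11: x=5/2 → posterior Normal(43/59, 18/59)
obs 12: x=2 → posterior Normal(17/21, 2/7)
obs 13: x=3/2 → posterior Normal(57/67, 18/67)
obs 14: x=8 → posterior Normal(89/71, 18/71)

mu_0=89/71, tau_0^2=18/71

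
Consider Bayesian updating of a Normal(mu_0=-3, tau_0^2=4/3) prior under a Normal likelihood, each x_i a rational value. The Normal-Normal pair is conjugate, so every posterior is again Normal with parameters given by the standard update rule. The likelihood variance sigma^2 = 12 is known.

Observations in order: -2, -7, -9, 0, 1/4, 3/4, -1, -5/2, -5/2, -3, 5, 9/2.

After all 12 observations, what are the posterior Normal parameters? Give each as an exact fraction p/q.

obs 1: x=-2 → posterior Normal(-29/10, 6/5)
obs 2: x=-7 → posterior Normal(-36/11, 12/11)
obs 3: x=-9 → posterior Normal(-15/4, 1)
obs 4: x=0 → posterior Normal(-45/13, 12/13)
obs 5: x=1/4 → posterior Normal(-179/56, 6/7)
obs 6: x=3/4 → posterior Normal(-44/15, 4/5)
obs 7: x=-1 → posterior Normal(-45/16, 3/4)
obs 8: x=-5/2 → posterior Normal(-95/34, 12/17)
obs 9: x=-5/2 → posterior Normal(-25/9, 2/3)
obs 10: x=-3 → posterior Normal(-53/19, 12/19)
obs 11: x=5 → posterior Normal(-12/5, 3/5)
obs 12: x=9/2 → posterior Normal(-29/14, 4/7)

mu_0=-29/14, tau_0^2=4/7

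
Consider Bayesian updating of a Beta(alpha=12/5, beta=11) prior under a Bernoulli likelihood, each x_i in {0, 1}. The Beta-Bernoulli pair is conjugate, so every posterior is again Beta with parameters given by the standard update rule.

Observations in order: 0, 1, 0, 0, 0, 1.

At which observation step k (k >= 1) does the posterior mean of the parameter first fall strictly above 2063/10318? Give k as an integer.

k = 2

obs 1: x=0 → posterior Beta(12/5, 12)
obs 2: x=1 → posterior Beta(17/5, 12)
obs 3: x=0 → posterior Beta(17/5, 13)
obs 4: x=0 → posterior Beta(17/5, 14)
obs 5: x=0 → posterior Beta(17/5, 15)
obs 6: x=1 → posterior Beta(22/5, 15)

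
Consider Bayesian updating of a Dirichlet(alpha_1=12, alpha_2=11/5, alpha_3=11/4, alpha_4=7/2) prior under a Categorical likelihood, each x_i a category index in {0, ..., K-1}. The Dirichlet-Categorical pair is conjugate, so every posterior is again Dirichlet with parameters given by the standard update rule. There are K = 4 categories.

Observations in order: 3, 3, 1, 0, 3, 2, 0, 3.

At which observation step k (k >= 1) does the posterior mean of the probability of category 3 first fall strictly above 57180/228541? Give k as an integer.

k = 5

obs 1: x=3 → posterior Dirichlet(12, 11/5, 11/4, 9/2)
obs 2: x=3 → posterior Dirichlet(12, 11/5, 11/4, 11/2)
obs 3: x=1 → posterior Dirichlet(12, 16/5, 11/4, 11/2)
obs 4: x=0 → posterior Dirichlet(13, 16/5, 11/4, 11/2)
obs 5: x=3 → posterior Dirichlet(13, 16/5, 11/4, 13/2)
obs 6: x=2 → posterior Dirichlet(13, 16/5, 15/4, 13/2)
obs 7: x=0 → posterior Dirichlet(14, 16/5, 15/4, 13/2)
obs 8: x=3 → posterior Dirichlet(14, 16/5, 15/4, 15/2)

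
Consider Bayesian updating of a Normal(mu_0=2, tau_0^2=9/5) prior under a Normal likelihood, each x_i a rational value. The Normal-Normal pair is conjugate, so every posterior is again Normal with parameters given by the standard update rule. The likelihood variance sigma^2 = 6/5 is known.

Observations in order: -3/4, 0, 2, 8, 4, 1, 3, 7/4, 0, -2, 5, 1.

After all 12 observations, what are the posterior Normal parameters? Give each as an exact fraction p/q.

obs 1: x=-3/4 → posterior Normal(7/20, 18/25)
obs 2: x=0 → posterior Normal(7/32, 9/20)
obs 3: x=2 → posterior Normal(31/44, 18/55)
obs 4: x=8 → posterior Normal(127/56, 9/35)
obs 5: x=4 → posterior Normal(175/68, 18/85)
obs 6: x=1 → posterior Normal(187/80, 9/50)
obs 7: x=3 → posterior Normal(223/92, 18/115)
obs 8: x=7/4 → posterior Normal(61/26, 9/65)
obs 9: x=0 → posterior Normal(61/29, 18/145)
obs 10: x=-2 → posterior Normal(55/32, 9/80)
obs 11: x=5 → posterior Normal(2, 18/175)
obs 12: x=1 → posterior Normal(73/38, 9/95)

mu_0=73/38, tau_0^2=9/95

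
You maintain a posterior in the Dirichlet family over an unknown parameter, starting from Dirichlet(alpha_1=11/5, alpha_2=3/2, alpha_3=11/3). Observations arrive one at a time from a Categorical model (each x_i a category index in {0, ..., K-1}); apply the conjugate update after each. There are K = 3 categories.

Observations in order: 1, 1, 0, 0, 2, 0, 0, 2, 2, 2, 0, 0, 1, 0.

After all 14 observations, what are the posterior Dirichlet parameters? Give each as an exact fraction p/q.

alpha_1=46/5, alpha_2=9/2, alpha_3=23/3

obs 1: x=1 → posterior Dirichlet(11/5, 5/2, 11/3)
obs 2: x=1 → posterior Dirichlet(11/5, 7/2, 11/3)
obs 3: x=0 → posterior Dirichlet(16/5, 7/2, 11/3)
obs 4: x=0 → posterior Dirichlet(21/5, 7/2, 11/3)
obs 5: x=2 → posterior Dirichlet(21/5, 7/2, 14/3)
obs 6: x=0 → posterior Dirichlet(26/5, 7/2, 14/3)
obs 7: x=0 → posterior Dirichlet(31/5, 7/2, 14/3)
obs 8: x=2 → posterior Dirichlet(31/5, 7/2, 17/3)
obs 9: x=2 → posterior Dirichlet(31/5, 7/2, 20/3)
obs 10: x=2 → posterior Dirichlet(31/5, 7/2, 23/3)
obs 11: x=0 → posterior Dirichlet(36/5, 7/2, 23/3)
obs 12: x=0 → posterior Dirichlet(41/5, 7/2, 23/3)
obs 13: x=1 → posterior Dirichlet(41/5, 9/2, 23/3)
obs 14: x=0 → posterior Dirichlet(46/5, 9/2, 23/3)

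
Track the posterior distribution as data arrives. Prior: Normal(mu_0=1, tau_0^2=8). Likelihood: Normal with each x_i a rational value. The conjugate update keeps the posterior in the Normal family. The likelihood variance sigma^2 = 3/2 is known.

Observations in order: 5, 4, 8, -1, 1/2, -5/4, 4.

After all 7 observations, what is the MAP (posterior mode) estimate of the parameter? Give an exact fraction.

311/115

obs 1: x=5 → posterior Normal(83/19, 24/19)
obs 2: x=4 → posterior Normal(21/5, 24/35)
obs 3: x=8 → posterior Normal(275/51, 8/17)
obs 4: x=-1 → posterior Normal(259/67, 24/67)
obs 5: x=1/2 → posterior Normal(267/83, 24/83)
obs 6: x=-5/4 → posterior Normal(247/99, 8/33)
obs 7: x=4 → posterior Normal(311/115, 24/115)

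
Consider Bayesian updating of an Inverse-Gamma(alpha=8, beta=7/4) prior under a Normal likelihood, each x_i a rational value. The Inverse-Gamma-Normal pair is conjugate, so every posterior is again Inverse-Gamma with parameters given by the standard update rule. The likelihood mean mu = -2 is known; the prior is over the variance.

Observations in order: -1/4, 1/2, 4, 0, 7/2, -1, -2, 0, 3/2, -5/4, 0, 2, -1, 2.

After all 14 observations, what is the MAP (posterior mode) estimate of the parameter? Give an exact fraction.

obs 1: x=-1/4 → posterior Inverse-Gamma(17/2, 105/32)
obs 2: x=1/2 → posterior Inverse-Gamma(9, 205/32)
obs 3: x=4 → posterior Inverse-Gamma(19/2, 781/32)
obs 4: x=0 → posterior Inverse-Gamma(10, 845/32)
obs 5: x=7/2 → posterior Inverse-Gamma(21/2, 1329/32)
obs 6: x=-1 → posterior Inverse-Gamma(11, 1345/32)
obs 7: x=-2 → posterior Inverse-Gamma(23/2, 1345/32)
obs 8: x=0 → posterior Inverse-Gamma(12, 1409/32)
obs 9: x=3/2 → posterior Inverse-Gamma(25/2, 1605/32)
obs 10: x=-5/4 → posterior Inverse-Gamma(13, 807/16)
obs 11: x=0 → posterior Inverse-Gamma(27/2, 839/16)
obs 12: x=2 → posterior Inverse-Gamma(14, 967/16)
obs 13: x=-1 → posterior Inverse-Gamma(29/2, 975/16)
obs 14: x=2 → posterior Inverse-Gamma(15, 1103/16)

1103/256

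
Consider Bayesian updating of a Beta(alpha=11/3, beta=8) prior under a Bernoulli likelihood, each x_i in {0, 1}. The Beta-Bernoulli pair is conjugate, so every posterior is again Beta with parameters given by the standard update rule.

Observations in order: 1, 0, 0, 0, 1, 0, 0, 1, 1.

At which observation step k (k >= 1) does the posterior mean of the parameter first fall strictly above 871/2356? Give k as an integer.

obs 1: x=1 → posterior Beta(14/3, 8)
obs 2: x=0 → posterior Beta(14/3, 9)
obs 3: x=0 → posterior Beta(14/3, 10)
obs 4: x=0 → posterior Beta(14/3, 11)
obs 5: x=1 → posterior Beta(17/3, 11)
obs 6: x=0 → posterior Beta(17/3, 12)
obs 7: x=0 → posterior Beta(17/3, 13)
obs 8: x=1 → posterior Beta(20/3, 13)
obs 9: x=1 → posterior Beta(23/3, 13)

k = 9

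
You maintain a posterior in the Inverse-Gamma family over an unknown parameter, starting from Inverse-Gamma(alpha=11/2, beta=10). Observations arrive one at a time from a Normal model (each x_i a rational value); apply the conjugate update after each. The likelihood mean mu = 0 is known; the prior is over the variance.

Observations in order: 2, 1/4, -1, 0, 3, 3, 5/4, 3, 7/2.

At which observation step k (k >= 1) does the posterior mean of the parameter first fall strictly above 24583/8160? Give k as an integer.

k = 8

obs 1: x=2 → posterior Inverse-Gamma(6, 12)
obs 2: x=1/4 → posterior Inverse-Gamma(13/2, 385/32)
obs 3: x=-1 → posterior Inverse-Gamma(7, 401/32)
obs 4: x=0 → posterior Inverse-Gamma(15/2, 401/32)
obs 5: x=3 → posterior Inverse-Gamma(8, 545/32)
obs 6: x=3 → posterior Inverse-Gamma(17/2, 689/32)
obs 7: x=5/4 → posterior Inverse-Gamma(9, 357/16)
obs 8: x=3 → posterior Inverse-Gamma(19/2, 429/16)
obs 9: x=7/2 → posterior Inverse-Gamma(10, 527/16)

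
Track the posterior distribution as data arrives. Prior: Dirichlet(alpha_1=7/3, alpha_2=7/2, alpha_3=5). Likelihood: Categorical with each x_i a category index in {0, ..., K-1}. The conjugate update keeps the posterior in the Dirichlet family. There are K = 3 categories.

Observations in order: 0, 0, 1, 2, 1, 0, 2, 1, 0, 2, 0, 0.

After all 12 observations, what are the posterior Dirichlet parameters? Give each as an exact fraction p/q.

alpha_1=25/3, alpha_2=13/2, alpha_3=8

obs 1: x=0 → posterior Dirichlet(10/3, 7/2, 5)
obs 2: x=0 → posterior Dirichlet(13/3, 7/2, 5)
obs 3: x=1 → posterior Dirichlet(13/3, 9/2, 5)
obs 4: x=2 → posterior Dirichlet(13/3, 9/2, 6)
obs 5: x=1 → posterior Dirichlet(13/3, 11/2, 6)
obs 6: x=0 → posterior Dirichlet(16/3, 11/2, 6)
obs 7: x=2 → posterior Dirichlet(16/3, 11/2, 7)
obs 8: x=1 → posterior Dirichlet(16/3, 13/2, 7)
obs 9: x=0 → posterior Dirichlet(19/3, 13/2, 7)
obs 10: x=2 → posterior Dirichlet(19/3, 13/2, 8)
obs 11: x=0 → posterior Dirichlet(22/3, 13/2, 8)
obs 12: x=0 → posterior Dirichlet(25/3, 13/2, 8)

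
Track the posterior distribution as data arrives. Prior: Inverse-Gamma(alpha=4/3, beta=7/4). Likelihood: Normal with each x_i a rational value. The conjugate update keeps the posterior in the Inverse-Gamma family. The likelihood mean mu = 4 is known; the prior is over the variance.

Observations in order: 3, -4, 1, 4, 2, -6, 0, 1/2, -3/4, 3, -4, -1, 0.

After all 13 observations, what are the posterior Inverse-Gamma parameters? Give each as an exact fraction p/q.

alpha=47/6, beta=5413/32

obs 1: x=3 → posterior Inverse-Gamma(11/6, 9/4)
obs 2: x=-4 → posterior Inverse-Gamma(7/3, 137/4)
obs 3: x=1 → posterior Inverse-Gamma(17/6, 155/4)
obs 4: x=4 → posterior Inverse-Gamma(10/3, 155/4)
obs 5: x=2 → posterior Inverse-Gamma(23/6, 163/4)
obs 6: x=-6 → posterior Inverse-Gamma(13/3, 363/4)
obs 7: x=0 → posterior Inverse-Gamma(29/6, 395/4)
obs 8: x=1/2 → posterior Inverse-Gamma(16/3, 839/8)
obs 9: x=-3/4 → posterior Inverse-Gamma(35/6, 3717/32)
obs 10: x=3 → posterior Inverse-Gamma(19/3, 3733/32)
obs 11: x=-4 → posterior Inverse-Gamma(41/6, 4757/32)
obs 12: x=-1 → posterior Inverse-Gamma(22/3, 5157/32)
obs 13: x=0 → posterior Inverse-Gamma(47/6, 5413/32)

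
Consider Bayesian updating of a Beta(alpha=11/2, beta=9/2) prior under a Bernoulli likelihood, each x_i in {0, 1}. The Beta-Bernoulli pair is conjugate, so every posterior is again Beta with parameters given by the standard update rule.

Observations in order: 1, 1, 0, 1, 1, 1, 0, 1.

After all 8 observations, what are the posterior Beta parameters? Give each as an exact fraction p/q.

obs 1: x=1 → posterior Beta(13/2, 9/2)
obs 2: x=1 → posterior Beta(15/2, 9/2)
obs 3: x=0 → posterior Beta(15/2, 11/2)
obs 4: x=1 → posterior Beta(17/2, 11/2)
obs 5: x=1 → posterior Beta(19/2, 11/2)
obs 6: x=1 → posterior Beta(21/2, 11/2)
obs 7: x=0 → posterior Beta(21/2, 13/2)
obs 8: x=1 → posterior Beta(23/2, 13/2)

alpha=23/2, beta=13/2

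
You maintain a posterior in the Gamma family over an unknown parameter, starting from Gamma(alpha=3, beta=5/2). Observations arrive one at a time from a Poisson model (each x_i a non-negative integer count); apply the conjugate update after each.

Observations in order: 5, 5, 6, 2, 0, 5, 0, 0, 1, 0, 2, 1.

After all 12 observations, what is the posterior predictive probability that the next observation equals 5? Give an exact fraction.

obs 1: x=5 → posterior Gamma(8, 7/2)
obs 2: x=5 → posterior Gamma(13, 9/2)
obs 3: x=6 → posterior Gamma(19, 11/2)
obs 4: x=2 → posterior Gamma(21, 13/2)
obs 5: x=0 → posterior Gamma(21, 15/2)
obs 6: x=5 → posterior Gamma(26, 17/2)
obs 7: x=0 → posterior Gamma(26, 19/2)
obs 8: x=0 → posterior Gamma(26, 21/2)
obs 9: x=1 → posterior Gamma(27, 23/2)
obs 10: x=0 → posterior Gamma(27, 25/2)
obs 11: x=2 → posterior Gamma(29, 27/2)
obs 12: x=1 → posterior Gamma(30, 29/2)

21388127245199228901471428211434957497220893266432/508507766528375922442969666478706045897328683433921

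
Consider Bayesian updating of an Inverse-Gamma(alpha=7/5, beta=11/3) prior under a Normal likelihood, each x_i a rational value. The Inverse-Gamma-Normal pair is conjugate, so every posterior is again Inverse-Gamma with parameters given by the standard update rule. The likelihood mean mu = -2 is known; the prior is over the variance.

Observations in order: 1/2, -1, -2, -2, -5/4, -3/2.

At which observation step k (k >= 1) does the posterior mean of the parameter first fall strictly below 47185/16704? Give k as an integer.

obs 1: x=1/2 → posterior Inverse-Gamma(19/10, 163/24)
obs 2: x=-1 → posterior Inverse-Gamma(12/5, 175/24)
obs 3: x=-2 → posterior Inverse-Gamma(29/10, 175/24)
obs 4: x=-2 → posterior Inverse-Gamma(17/5, 175/24)
obs 5: x=-5/4 → posterior Inverse-Gamma(39/10, 727/96)
obs 6: x=-3/2 → posterior Inverse-Gamma(22/5, 739/96)

k = 5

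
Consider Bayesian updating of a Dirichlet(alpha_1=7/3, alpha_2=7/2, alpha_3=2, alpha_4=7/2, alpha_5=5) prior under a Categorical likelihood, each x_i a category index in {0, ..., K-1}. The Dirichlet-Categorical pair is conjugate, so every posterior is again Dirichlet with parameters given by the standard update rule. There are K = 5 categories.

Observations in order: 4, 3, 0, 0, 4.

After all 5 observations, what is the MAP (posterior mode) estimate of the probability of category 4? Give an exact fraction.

obs 1: x=4 → posterior Dirichlet(7/3, 7/2, 2, 7/2, 6)
obs 2: x=3 → posterior Dirichlet(7/3, 7/2, 2, 9/2, 6)
obs 3: x=0 → posterior Dirichlet(10/3, 7/2, 2, 9/2, 6)
obs 4: x=0 → posterior Dirichlet(13/3, 7/2, 2, 9/2, 6)
obs 5: x=4 → posterior Dirichlet(13/3, 7/2, 2, 9/2, 7)

18/49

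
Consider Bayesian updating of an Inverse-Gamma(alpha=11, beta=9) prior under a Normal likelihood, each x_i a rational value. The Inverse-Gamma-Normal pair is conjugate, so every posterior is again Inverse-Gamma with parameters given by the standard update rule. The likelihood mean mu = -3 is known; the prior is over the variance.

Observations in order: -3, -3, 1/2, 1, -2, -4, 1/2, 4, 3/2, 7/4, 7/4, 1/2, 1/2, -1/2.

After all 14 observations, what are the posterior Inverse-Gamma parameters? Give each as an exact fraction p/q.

obs 1: x=-3 → posterior Inverse-Gamma(23/2, 9)
obs 2: x=-3 → posterior Inverse-Gamma(12, 9)
obs 3: x=1/2 → posterior Inverse-Gamma(25/2, 121/8)
obs 4: x=1 → posterior Inverse-Gamma(13, 185/8)
obs 5: x=-2 → posterior Inverse-Gamma(27/2, 189/8)
obs 6: x=-4 → posterior Inverse-Gamma(14, 193/8)
obs 7: x=1/2 → posterior Inverse-Gamma(29/2, 121/4)
obs 8: x=4 → posterior Inverse-Gamma(15, 219/4)
obs 9: x=3/2 → posterior Inverse-Gamma(31/2, 519/8)
obs 10: x=7/4 → posterior Inverse-Gamma(16, 2437/32)
obs 11: x=7/4 → posterior Inverse-Gamma(33/2, 1399/16)
obs 12: x=1/2 → posterior Inverse-Gamma(17, 1497/16)
obs 13: x=1/2 → posterior Inverse-Gamma(35/2, 1595/16)
obs 14: x=-1/2 → posterior Inverse-Gamma(18, 1645/16)

alpha=18, beta=1645/16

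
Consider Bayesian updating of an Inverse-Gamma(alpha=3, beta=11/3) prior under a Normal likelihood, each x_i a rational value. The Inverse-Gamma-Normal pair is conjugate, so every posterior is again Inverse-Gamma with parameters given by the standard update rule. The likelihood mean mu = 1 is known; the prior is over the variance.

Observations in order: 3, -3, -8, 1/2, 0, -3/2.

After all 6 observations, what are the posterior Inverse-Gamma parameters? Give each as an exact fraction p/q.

obs 1: x=3 → posterior Inverse-Gamma(7/2, 17/3)
obs 2: x=-3 → posterior Inverse-Gamma(4, 41/3)
obs 3: x=-8 → posterior Inverse-Gamma(9/2, 325/6)
obs 4: x=1/2 → posterior Inverse-Gamma(5, 1303/24)
obs 5: x=0 → posterior Inverse-Gamma(11/2, 1315/24)
obs 6: x=-3/2 → posterior Inverse-Gamma(6, 695/12)

alpha=6, beta=695/12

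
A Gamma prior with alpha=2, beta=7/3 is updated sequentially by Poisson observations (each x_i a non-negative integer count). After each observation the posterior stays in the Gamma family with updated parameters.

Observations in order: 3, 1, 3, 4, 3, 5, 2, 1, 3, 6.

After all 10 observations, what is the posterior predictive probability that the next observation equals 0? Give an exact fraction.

obs 1: x=3 → posterior Gamma(5, 10/3)
obs 2: x=1 → posterior Gamma(6, 13/3)
obs 3: x=3 → posterior Gamma(9, 16/3)
obs 4: x=4 → posterior Gamma(13, 19/3)
obs 5: x=3 → posterior Gamma(16, 22/3)
obs 6: x=5 → posterior Gamma(21, 25/3)
obs 7: x=2 → posterior Gamma(23, 28/3)
obs 8: x=1 → posterior Gamma(24, 31/3)
obs 9: x=3 → posterior Gamma(27, 34/3)
obs 10: x=6 → posterior Gamma(33, 37/3)

5631925408637669556712753112457165070731594608664997/73786976294838206464000000000000000000000000000000000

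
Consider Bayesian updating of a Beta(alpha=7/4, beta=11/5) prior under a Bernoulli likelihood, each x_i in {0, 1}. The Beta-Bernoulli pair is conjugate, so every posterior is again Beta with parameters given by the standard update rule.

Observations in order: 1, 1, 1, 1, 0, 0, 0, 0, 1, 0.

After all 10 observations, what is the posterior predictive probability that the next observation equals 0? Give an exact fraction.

16/31

obs 1: x=1 → posterior Beta(11/4, 11/5)
obs 2: x=1 → posterior Beta(15/4, 11/5)
obs 3: x=1 → posterior Beta(19/4, 11/5)
obs 4: x=1 → posterior Beta(23/4, 11/5)
obs 5: x=0 → posterior Beta(23/4, 16/5)
obs 6: x=0 → posterior Beta(23/4, 21/5)
obs 7: x=0 → posterior Beta(23/4, 26/5)
obs 8: x=0 → posterior Beta(23/4, 31/5)
obs 9: x=1 → posterior Beta(27/4, 31/5)
obs 10: x=0 → posterior Beta(27/4, 36/5)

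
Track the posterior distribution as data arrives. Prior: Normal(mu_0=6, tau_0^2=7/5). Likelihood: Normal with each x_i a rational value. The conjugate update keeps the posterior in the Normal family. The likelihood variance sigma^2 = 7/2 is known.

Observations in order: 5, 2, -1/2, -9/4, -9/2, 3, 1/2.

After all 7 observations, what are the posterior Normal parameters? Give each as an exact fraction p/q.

obs 1: x=5 → posterior Normal(40/7, 1)
obs 2: x=2 → posterior Normal(44/9, 7/9)
obs 3: x=-1/2 → posterior Normal(43/11, 7/11)
obs 4: x=-9/4 → posterior Normal(77/26, 7/13)
obs 5: x=-9/2 → posterior Normal(59/30, 7/15)
obs 6: x=3 → posterior Normal(71/34, 7/17)
obs 7: x=1/2 → posterior Normal(73/38, 7/19)

mu_0=73/38, tau_0^2=7/19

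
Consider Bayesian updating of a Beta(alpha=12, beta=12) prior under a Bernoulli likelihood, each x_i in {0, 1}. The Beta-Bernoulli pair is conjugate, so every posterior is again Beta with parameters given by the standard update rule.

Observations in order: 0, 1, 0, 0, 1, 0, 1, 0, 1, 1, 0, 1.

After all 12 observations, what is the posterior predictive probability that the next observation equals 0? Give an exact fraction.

1/2

obs 1: x=0 → posterior Beta(12, 13)
obs 2: x=1 → posterior Beta(13, 13)
obs 3: x=0 → posterior Beta(13, 14)
obs 4: x=0 → posterior Beta(13, 15)
obs 5: x=1 → posterior Beta(14, 15)
obs 6: x=0 → posterior Beta(14, 16)
obs 7: x=1 → posterior Beta(15, 16)
obs 8: x=0 → posterior Beta(15, 17)
obs 9: x=1 → posterior Beta(16, 17)
obs 10: x=1 → posterior Beta(17, 17)
obs 11: x=0 → posterior Beta(17, 18)
obs 12: x=1 → posterior Beta(18, 18)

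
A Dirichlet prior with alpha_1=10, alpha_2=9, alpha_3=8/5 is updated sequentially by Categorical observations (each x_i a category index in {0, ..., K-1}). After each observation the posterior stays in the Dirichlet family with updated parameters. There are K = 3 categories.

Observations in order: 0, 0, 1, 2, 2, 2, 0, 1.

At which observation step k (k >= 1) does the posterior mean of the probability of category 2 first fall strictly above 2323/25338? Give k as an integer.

obs 1: x=0 → posterior Dirichlet(11, 9, 8/5)
obs 2: x=0 → posterior Dirichlet(12, 9, 8/5)
obs 3: x=1 → posterior Dirichlet(12, 10, 8/5)
obs 4: x=2 → posterior Dirichlet(12, 10, 13/5)
obs 5: x=2 → posterior Dirichlet(12, 10, 18/5)
obs 6: x=2 → posterior Dirichlet(12, 10, 23/5)
obs 7: x=0 → posterior Dirichlet(13, 10, 23/5)
obs 8: x=1 → posterior Dirichlet(13, 11, 23/5)

k = 4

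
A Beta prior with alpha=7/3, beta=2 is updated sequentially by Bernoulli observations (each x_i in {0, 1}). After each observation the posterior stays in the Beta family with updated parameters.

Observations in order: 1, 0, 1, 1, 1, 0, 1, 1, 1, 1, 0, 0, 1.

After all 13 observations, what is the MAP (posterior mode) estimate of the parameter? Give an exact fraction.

31/46

obs 1: x=1 → posterior Beta(10/3, 2)
obs 2: x=0 → posterior Beta(10/3, 3)
obs 3: x=1 → posterior Beta(13/3, 3)
obs 4: x=1 → posterior Beta(16/3, 3)
obs 5: x=1 → posterior Beta(19/3, 3)
obs 6: x=0 → posterior Beta(19/3, 4)
obs 7: x=1 → posterior Beta(22/3, 4)
obs 8: x=1 → posterior Beta(25/3, 4)
obs 9: x=1 → posterior Beta(28/3, 4)
obs 10: x=1 → posterior Beta(31/3, 4)
obs 11: x=0 → posterior Beta(31/3, 5)
obs 12: x=0 → posterior Beta(31/3, 6)
obs 13: x=1 → posterior Beta(34/3, 6)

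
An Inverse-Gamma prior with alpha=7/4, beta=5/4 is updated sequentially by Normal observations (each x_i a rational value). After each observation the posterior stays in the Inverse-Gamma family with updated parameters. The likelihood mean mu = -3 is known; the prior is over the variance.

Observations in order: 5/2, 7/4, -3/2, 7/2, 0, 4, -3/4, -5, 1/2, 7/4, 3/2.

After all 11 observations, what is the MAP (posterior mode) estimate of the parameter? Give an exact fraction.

3551/264

obs 1: x=5/2 → posterior Inverse-Gamma(9/4, 131/8)
obs 2: x=7/4 → posterior Inverse-Gamma(11/4, 885/32)
obs 3: x=-3/2 → posterior Inverse-Gamma(13/4, 921/32)
obs 4: x=7/2 → posterior Inverse-Gamma(15/4, 1597/32)
obs 5: x=0 → posterior Inverse-Gamma(17/4, 1741/32)
obs 6: x=4 → posterior Inverse-Gamma(19/4, 2525/32)
obs 7: x=-3/4 → posterior Inverse-Gamma(21/4, 1303/16)
obs 8: x=-5 → posterior Inverse-Gamma(23/4, 1335/16)
obs 9: x=1/2 → posterior Inverse-Gamma(25/4, 1433/16)
obs 10: x=7/4 → posterior Inverse-Gamma(27/4, 3227/32)
obs 11: x=3/2 → posterior Inverse-Gamma(29/4, 3551/32)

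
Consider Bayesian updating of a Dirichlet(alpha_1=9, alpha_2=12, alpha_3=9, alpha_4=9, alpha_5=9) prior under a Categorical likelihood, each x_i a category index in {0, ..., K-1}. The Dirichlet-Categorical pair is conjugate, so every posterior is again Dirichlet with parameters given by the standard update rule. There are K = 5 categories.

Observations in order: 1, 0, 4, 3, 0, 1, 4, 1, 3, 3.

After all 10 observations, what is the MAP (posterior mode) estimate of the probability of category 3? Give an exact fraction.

obs 1: x=1 → posterior Dirichlet(9, 13, 9, 9, 9)
obs 2: x=0 → posterior Dirichlet(10, 13, 9, 9, 9)
obs 3: x=4 → posterior Dirichlet(10, 13, 9, 9, 10)
obs 4: x=3 → posterior Dirichlet(10, 13, 9, 10, 10)
obs 5: x=0 → posterior Dirichlet(11, 13, 9, 10, 10)
obs 6: x=1 → posterior Dirichlet(11, 14, 9, 10, 10)
obs 7: x=4 → posterior Dirichlet(11, 14, 9, 10, 11)
obs 8: x=1 → posterior Dirichlet(11, 15, 9, 10, 11)
obs 9: x=3 → posterior Dirichlet(11, 15, 9, 11, 11)
obs 10: x=3 → posterior Dirichlet(11, 15, 9, 12, 11)

11/53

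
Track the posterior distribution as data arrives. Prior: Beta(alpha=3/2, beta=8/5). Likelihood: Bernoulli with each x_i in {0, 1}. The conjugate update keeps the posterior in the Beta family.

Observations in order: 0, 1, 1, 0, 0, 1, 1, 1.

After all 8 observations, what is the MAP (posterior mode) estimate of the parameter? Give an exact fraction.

55/91

obs 1: x=0 → posterior Beta(3/2, 13/5)
obs 2: x=1 → posterior Beta(5/2, 13/5)
obs 3: x=1 → posterior Beta(7/2, 13/5)
obs 4: x=0 → posterior Beta(7/2, 18/5)
obs 5: x=0 → posterior Beta(7/2, 23/5)
obs 6: x=1 → posterior Beta(9/2, 23/5)
obs 7: x=1 → posterior Beta(11/2, 23/5)
obs 8: x=1 → posterior Beta(13/2, 23/5)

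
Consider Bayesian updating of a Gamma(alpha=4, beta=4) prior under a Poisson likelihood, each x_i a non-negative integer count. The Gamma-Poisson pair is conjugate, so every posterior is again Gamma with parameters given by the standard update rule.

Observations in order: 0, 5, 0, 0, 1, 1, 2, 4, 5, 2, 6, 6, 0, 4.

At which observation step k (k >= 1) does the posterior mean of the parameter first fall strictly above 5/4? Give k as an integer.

obs 1: x=0 → posterior Gamma(4, 5)
obs 2: x=5 → posterior Gamma(9, 6)
obs 3: x=0 → posterior Gamma(9, 7)
obs 4: x=0 → posterior Gamma(9, 8)
obs 5: x=1 → posterior Gamma(10, 9)
obs 6: x=1 → posterior Gamma(11, 10)
obs 7: x=2 → posterior Gamma(13, 11)
obs 8: x=4 → posterior Gamma(17, 12)
obs 9: x=5 → posterior Gamma(22, 13)
obs 10: x=2 → posterior Gamma(24, 14)
obs 11: x=6 → posterior Gamma(30, 15)
obs 12: x=6 → posterior Gamma(36, 16)
obs 13: x=0 → posterior Gamma(36, 17)
obs 14: x=4 → posterior Gamma(40, 18)

k = 2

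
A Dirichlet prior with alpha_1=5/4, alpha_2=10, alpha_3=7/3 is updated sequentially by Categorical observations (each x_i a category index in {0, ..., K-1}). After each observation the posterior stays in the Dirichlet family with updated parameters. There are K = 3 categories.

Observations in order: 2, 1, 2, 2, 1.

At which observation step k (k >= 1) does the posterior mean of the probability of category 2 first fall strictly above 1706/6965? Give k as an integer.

k = 3

obs 1: x=2 → posterior Dirichlet(5/4, 10, 10/3)
obs 2: x=1 → posterior Dirichlet(5/4, 11, 10/3)
obs 3: x=2 → posterior Dirichlet(5/4, 11, 13/3)
obs 4: x=2 → posterior Dirichlet(5/4, 11, 16/3)
obs 5: x=1 → posterior Dirichlet(5/4, 12, 16/3)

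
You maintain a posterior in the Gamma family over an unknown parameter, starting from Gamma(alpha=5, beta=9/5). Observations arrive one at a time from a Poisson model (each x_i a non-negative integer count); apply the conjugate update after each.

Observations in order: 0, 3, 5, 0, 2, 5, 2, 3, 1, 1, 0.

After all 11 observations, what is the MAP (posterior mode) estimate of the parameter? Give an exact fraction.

obs 1: x=0 → posterior Gamma(5, 14/5)
obs 2: x=3 → posterior Gamma(8, 19/5)
obs 3: x=5 → posterior Gamma(13, 24/5)
obs 4: x=0 → posterior Gamma(13, 29/5)
obs 5: x=2 → posterior Gamma(15, 34/5)
obs 6: x=5 → posterior Gamma(20, 39/5)
obs 7: x=2 → posterior Gamma(22, 44/5)
obs 8: x=3 → posterior Gamma(25, 49/5)
obs 9: x=1 → posterior Gamma(26, 54/5)
obs 10: x=1 → posterior Gamma(27, 59/5)
obs 11: x=0 → posterior Gamma(27, 64/5)

65/32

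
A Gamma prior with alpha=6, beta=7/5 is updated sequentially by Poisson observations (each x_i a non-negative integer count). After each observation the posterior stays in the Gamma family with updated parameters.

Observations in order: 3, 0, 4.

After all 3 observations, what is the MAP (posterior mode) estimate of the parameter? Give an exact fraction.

obs 1: x=3 → posterior Gamma(9, 12/5)
obs 2: x=0 → posterior Gamma(9, 17/5)
obs 3: x=4 → posterior Gamma(13, 22/5)

30/11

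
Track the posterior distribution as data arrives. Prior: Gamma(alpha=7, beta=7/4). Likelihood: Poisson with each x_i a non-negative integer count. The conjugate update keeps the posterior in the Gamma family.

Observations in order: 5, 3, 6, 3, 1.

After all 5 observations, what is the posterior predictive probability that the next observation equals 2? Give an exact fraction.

3162987296109460087422356761618078796400/18482713582824035358817658752815923791711

obs 1: x=5 → posterior Gamma(12, 11/4)
obs 2: x=3 → posterior Gamma(15, 15/4)
obs 3: x=6 → posterior Gamma(21, 19/4)
obs 4: x=3 → posterior Gamma(24, 23/4)
obs 5: x=1 → posterior Gamma(25, 27/4)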